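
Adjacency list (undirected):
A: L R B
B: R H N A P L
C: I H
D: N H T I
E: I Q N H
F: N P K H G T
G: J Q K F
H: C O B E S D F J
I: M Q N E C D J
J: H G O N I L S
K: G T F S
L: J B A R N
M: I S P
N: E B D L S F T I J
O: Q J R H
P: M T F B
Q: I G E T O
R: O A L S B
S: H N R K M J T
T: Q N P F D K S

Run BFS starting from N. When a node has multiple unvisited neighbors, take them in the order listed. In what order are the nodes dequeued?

Visit N; enqueue E, B, D, L, S, F, T, I, J → queue [E, B, D, L, S, F, T, I, J]
Visit E; enqueue Q, H → queue [B, D, L, S, F, T, I, J, Q, H]
Visit B; enqueue R, A, P → queue [D, L, S, F, T, I, J, Q, H, R, A, P]
Visit D → queue [L, S, F, T, I, J, Q, H, R, A, P]
Visit L → queue [S, F, T, I, J, Q, H, R, A, P]
Visit S; enqueue K, M → queue [F, T, I, J, Q, H, R, A, P, K, M]
Visit F; enqueue G → queue [T, I, J, Q, H, R, A, P, K, M, G]
Visit T → queue [I, J, Q, H, R, A, P, K, M, G]
Visit I; enqueue C → queue [J, Q, H, R, A, P, K, M, G, C]
Visit J; enqueue O → queue [Q, H, R, A, P, K, M, G, C, O]
Visit Q → queue [H, R, A, P, K, M, G, C, O]
Visit H → queue [R, A, P, K, M, G, C, O]
Visit R → queue [A, P, K, M, G, C, O]
Visit A → queue [P, K, M, G, C, O]
Visit P → queue [K, M, G, C, O]
Visit K → queue [M, G, C, O]
Visit M → queue [G, C, O]
Visit G → queue [C, O]
Visit C → queue [O]
Visit O → queue []

N, E, B, D, L, S, F, T, I, J, Q, H, R, A, P, K, M, G, C, O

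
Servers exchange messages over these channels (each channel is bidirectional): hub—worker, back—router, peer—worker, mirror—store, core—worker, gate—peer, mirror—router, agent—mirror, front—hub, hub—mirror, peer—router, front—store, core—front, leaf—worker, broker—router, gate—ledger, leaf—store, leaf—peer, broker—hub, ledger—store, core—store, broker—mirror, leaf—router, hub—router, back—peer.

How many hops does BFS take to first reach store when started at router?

2

Level 0: router
Level 1: back, broker, hub, leaf, mirror, peer
Level 2: agent, front, gate, store, worker
Level 3: core, ledger
store first appears at level 2.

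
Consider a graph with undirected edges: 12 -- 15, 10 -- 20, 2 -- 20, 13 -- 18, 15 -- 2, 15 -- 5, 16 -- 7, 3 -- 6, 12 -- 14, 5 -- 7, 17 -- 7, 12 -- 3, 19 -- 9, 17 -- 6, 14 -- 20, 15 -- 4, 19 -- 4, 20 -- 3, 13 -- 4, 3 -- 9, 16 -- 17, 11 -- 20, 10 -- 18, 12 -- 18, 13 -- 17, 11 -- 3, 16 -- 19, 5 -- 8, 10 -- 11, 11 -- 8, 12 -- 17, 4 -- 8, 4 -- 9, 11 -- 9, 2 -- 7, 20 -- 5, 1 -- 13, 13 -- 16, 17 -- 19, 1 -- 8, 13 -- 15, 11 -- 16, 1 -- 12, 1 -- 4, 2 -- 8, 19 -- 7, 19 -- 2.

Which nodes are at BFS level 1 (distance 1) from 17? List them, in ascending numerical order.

6, 7, 12, 13, 16, 19

Level 0: 17
Level 1: 6, 7, 12, 13, 16, 19
Level 2: 1, 2, 3, 4, 5, 9, 11, 14, 15, 18
Level 3: 8, 10, 20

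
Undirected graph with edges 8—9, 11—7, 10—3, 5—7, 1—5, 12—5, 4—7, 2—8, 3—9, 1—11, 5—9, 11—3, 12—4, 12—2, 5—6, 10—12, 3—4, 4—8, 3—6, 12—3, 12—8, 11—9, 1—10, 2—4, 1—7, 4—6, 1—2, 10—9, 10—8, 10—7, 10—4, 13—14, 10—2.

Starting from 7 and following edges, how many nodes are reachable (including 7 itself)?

BFS from 7 visits: 7, 11, 10, 5, 4, 1, 9, 3, 12, 8, 2, 6
Reachable nodes: 12 of 14 total.

12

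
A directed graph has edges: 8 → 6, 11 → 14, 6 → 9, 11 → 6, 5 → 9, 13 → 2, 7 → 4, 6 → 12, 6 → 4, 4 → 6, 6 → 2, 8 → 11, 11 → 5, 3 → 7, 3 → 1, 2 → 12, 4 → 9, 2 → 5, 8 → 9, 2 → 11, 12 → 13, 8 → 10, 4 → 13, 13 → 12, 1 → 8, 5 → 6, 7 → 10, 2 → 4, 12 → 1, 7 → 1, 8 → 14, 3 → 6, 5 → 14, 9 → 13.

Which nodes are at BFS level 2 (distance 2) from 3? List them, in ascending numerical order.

2, 4, 8, 9, 10, 12

Level 0: 3
Level 1: 1, 6, 7
Level 2: 2, 4, 8, 9, 10, 12
Level 3: 5, 11, 13, 14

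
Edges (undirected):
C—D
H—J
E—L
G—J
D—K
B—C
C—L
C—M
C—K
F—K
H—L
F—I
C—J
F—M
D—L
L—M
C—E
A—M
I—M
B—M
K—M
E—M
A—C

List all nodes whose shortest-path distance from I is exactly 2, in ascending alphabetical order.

Level 0: I
Level 1: F, M
Level 2: A, B, C, E, K, L
Level 3: D, H, J
Level 4: G

A, B, C, E, K, L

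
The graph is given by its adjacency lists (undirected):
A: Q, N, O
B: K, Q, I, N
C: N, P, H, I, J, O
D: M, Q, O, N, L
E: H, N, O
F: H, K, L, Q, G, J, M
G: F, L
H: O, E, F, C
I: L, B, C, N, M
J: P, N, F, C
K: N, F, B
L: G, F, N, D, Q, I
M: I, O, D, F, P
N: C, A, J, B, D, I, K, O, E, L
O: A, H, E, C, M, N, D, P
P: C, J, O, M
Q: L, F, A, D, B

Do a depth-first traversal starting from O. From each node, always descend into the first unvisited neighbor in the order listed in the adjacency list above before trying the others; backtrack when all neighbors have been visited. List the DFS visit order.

O, A, Q, L, G, F, H, E, N, C, P, J, M, I, B, K, D

Visit O
O → A
A → Q
Q → L
L → G
G → F
F → H
H → E
E → N
N → C
C → P
P → J
P → M
M → I
I → B
B → K
M → D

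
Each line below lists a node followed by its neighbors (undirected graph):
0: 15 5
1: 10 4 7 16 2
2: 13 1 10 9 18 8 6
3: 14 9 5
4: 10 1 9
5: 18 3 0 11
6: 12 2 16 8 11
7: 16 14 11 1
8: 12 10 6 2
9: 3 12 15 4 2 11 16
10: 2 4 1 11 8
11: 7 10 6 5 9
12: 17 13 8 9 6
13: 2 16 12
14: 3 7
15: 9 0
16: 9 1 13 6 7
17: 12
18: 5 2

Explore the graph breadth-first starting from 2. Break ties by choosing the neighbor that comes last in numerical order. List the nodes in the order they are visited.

2 18 13 10 9 8 6 1 5 16 12 11 4 15 3 7 0 17 14

Visit 2; enqueue 18, 13, 10, 9, 8, 6, 1 → queue [18, 13, 10, 9, 8, 6, 1]
Visit 18; enqueue 5 → queue [13, 10, 9, 8, 6, 1, 5]
Visit 13; enqueue 16, 12 → queue [10, 9, 8, 6, 1, 5, 16, 12]
Visit 10; enqueue 11, 4 → queue [9, 8, 6, 1, 5, 16, 12, 11, 4]
Visit 9; enqueue 15, 3 → queue [8, 6, 1, 5, 16, 12, 11, 4, 15, 3]
Visit 8 → queue [6, 1, 5, 16, 12, 11, 4, 15, 3]
Visit 6 → queue [1, 5, 16, 12, 11, 4, 15, 3]
Visit 1; enqueue 7 → queue [5, 16, 12, 11, 4, 15, 3, 7]
Visit 5; enqueue 0 → queue [16, 12, 11, 4, 15, 3, 7, 0]
Visit 16 → queue [12, 11, 4, 15, 3, 7, 0]
Visit 12; enqueue 17 → queue [11, 4, 15, 3, 7, 0, 17]
Visit 11 → queue [4, 15, 3, 7, 0, 17]
Visit 4 → queue [15, 3, 7, 0, 17]
Visit 15 → queue [3, 7, 0, 17]
Visit 3; enqueue 14 → queue [7, 0, 17, 14]
Visit 7 → queue [0, 17, 14]
Visit 0 → queue [17, 14]
Visit 17 → queue [14]
Visit 14 → queue []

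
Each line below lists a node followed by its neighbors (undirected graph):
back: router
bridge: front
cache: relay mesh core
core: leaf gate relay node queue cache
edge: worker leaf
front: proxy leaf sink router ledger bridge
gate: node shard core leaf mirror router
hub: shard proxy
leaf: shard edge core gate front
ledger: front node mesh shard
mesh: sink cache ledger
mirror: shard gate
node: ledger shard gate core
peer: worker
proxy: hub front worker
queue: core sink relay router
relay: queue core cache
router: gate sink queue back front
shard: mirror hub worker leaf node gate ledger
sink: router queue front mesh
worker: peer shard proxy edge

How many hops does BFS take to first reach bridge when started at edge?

Level 0: edge
Level 1: leaf, worker
Level 2: core, front, gate, peer, proxy, shard
Level 3: bridge, cache, hub, ledger, mirror, node, queue, relay, router, sink
Level 4: back, mesh
bridge first appears at level 3.

3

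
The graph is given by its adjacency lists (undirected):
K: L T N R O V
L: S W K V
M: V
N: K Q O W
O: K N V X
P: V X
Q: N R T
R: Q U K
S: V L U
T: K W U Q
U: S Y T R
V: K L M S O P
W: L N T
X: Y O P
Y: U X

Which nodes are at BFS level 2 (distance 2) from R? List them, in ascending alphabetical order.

Level 0: R
Level 1: K, Q, U
Level 2: L, N, O, S, T, V, Y
Level 3: M, P, W, X

L, N, O, S, T, V, Y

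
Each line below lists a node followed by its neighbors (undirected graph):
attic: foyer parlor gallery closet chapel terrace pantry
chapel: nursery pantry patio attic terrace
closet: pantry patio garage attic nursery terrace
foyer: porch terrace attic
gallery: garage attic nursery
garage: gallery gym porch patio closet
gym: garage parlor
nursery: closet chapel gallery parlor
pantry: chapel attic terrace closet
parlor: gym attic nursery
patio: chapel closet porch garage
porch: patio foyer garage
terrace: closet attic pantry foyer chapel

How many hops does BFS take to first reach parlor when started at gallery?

2

Level 0: gallery
Level 1: attic, garage, nursery
Level 2: chapel, closet, foyer, gym, pantry, parlor, patio, porch, terrace
parlor first appears at level 2.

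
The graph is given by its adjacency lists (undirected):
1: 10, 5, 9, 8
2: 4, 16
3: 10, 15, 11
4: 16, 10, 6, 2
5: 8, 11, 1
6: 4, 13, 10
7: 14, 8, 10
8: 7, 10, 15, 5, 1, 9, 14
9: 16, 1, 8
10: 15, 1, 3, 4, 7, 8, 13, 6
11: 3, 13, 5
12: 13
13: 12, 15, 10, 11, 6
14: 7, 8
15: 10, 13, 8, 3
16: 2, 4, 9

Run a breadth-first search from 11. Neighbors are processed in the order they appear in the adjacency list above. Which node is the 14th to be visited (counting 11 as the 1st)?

14

Visit 11; enqueue 3, 13, 5 → queue [3, 13, 5]
Visit 3; enqueue 10, 15 → queue [13, 5, 10, 15]
Visit 13; enqueue 12, 6 → queue [5, 10, 15, 12, 6]
Visit 5; enqueue 8, 1 → queue [10, 15, 12, 6, 8, 1]
Visit 10; enqueue 4, 7 → queue [15, 12, 6, 8, 1, 4, 7]
Visit 15 → queue [12, 6, 8, 1, 4, 7]
Visit 12 → queue [6, 8, 1, 4, 7]
Visit 6 → queue [8, 1, 4, 7]
Visit 8; enqueue 9, 14 → queue [1, 4, 7, 9, 14]
Visit 1 → queue [4, 7, 9, 14]
Visit 4; enqueue 16, 2 → queue [7, 9, 14, 16, 2]
Visit 7 → queue [9, 14, 16, 2]
Visit 9 → queue [14, 16, 2]
Visit 14 → queue [16, 2]
Visit 16 → queue [2]
Visit 2 → queue []

Visit order: 11, 3, 13, 5, 10, 15, 12, 6, 8, 1, 4, 7, 9, 14, 16, 2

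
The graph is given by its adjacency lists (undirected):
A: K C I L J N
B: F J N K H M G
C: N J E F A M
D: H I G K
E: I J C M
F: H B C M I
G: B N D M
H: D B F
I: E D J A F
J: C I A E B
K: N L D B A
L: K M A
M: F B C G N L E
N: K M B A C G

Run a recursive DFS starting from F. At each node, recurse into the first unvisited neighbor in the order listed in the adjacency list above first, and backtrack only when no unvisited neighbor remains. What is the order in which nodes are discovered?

Visit F
F → H
H → D
D → I
I → E
E → J
J → C
C → N
N → K
K → L
L → M
M → B
B → G
L → A

F H D I E J C N K L M B G A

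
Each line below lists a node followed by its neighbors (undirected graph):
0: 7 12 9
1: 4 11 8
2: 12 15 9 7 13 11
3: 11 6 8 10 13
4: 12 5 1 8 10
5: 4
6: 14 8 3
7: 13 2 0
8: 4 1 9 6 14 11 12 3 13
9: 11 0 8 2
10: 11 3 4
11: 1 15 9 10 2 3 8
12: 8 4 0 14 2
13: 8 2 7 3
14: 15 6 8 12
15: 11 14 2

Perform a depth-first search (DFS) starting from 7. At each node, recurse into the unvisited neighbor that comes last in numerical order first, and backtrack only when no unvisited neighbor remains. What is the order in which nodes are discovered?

7, 13, 8, 14, 15, 11, 10, 4, 12, 2, 9, 0, 5, 1, 3, 6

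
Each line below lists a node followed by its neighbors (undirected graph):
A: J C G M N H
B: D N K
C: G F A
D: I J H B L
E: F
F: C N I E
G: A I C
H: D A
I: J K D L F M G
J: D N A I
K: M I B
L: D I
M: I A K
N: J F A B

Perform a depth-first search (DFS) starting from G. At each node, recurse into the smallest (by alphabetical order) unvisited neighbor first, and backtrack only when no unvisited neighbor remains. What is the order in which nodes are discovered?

Visit G
G → A
A → C
C → F
F → E
F → I
I → D
D → B
B → K
K → M
B → N
N → J
D → H
D → L

G A C F E I D B K M N J H L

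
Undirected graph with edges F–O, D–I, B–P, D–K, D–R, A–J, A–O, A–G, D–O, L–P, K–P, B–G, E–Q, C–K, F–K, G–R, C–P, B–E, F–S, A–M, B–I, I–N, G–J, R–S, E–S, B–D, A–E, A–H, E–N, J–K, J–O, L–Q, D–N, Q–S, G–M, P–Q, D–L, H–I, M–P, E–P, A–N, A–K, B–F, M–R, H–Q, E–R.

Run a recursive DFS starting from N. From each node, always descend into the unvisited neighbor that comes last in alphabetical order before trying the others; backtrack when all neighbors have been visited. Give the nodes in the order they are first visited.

N → I → H → Q → S → R → M → P → L → D → O → J → K → F → B → G → A → E → C

Visit N
N → I
I → H
H → Q
Q → S
S → R
R → M
M → P
P → L
L → D
D → O
O → J
J → K
K → F
F → B
B → G
G → A
A → E
K → C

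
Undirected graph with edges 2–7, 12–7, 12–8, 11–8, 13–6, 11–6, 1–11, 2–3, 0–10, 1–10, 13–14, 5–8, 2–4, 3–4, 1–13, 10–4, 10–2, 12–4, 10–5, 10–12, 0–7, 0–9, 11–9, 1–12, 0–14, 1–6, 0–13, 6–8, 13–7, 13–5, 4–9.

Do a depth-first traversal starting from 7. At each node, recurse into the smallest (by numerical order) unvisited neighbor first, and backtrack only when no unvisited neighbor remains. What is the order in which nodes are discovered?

7, 0, 9, 4, 2, 3, 10, 1, 6, 8, 5, 13, 14, 11, 12

Visit 7
7 → 0
0 → 9
9 → 4
4 → 2
2 → 3
2 → 10
10 → 1
1 → 6
6 → 8
8 → 5
5 → 13
13 → 14
8 → 11
8 → 12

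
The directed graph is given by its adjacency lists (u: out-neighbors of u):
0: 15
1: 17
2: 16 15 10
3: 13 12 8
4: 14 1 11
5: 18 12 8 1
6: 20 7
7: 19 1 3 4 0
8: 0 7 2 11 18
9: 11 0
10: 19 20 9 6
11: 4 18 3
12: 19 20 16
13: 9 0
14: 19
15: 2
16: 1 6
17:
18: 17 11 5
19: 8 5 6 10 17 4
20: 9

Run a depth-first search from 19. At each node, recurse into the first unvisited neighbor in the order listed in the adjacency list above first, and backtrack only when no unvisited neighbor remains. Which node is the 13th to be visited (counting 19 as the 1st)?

4

Visit 19
19 → 8
8 → 0
0 → 15
15 → 2
2 → 16
16 → 1
1 → 17
16 → 6
6 → 20
20 → 9
9 → 11
11 → 4
4 → 14
11 → 18
18 → 5
5 → 12
11 → 3
3 → 13
6 → 7
2 → 10

Visit order: 19, 8, 0, 15, 2, 16, 1, 17, 6, 20, 9, 11, 4, 14, 18, 5, 12, 3, 13, 7, 10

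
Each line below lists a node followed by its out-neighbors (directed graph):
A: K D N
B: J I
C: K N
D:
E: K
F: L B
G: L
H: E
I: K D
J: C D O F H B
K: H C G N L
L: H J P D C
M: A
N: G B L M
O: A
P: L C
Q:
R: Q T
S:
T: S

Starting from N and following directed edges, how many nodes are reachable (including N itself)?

16

BFS from N visits: N, B, G, L, M, I, J, C, D, H, P, A, K, F, O, E
Reachable nodes: 16 of 20 total.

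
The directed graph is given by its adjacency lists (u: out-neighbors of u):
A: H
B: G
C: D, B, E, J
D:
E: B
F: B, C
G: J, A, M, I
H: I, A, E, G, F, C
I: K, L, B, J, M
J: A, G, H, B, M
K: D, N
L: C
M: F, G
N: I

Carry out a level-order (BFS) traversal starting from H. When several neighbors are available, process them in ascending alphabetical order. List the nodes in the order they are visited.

Visit H; enqueue A, C, E, F, G, I → queue [A, C, E, F, G, I]
Visit A → queue [C, E, F, G, I]
Visit C; enqueue B, D, J → queue [E, F, G, I, B, D, J]
Visit E → queue [F, G, I, B, D, J]
Visit F → queue [G, I, B, D, J]
Visit G; enqueue M → queue [I, B, D, J, M]
Visit I; enqueue K, L → queue [B, D, J, M, K, L]
Visit B → queue [D, J, M, K, L]
Visit D → queue [J, M, K, L]
Visit J → queue [M, K, L]
Visit M → queue [K, L]
Visit K; enqueue N → queue [L, N]
Visit L → queue [N]
Visit N → queue []

H, A, C, E, F, G, I, B, D, J, M, K, L, N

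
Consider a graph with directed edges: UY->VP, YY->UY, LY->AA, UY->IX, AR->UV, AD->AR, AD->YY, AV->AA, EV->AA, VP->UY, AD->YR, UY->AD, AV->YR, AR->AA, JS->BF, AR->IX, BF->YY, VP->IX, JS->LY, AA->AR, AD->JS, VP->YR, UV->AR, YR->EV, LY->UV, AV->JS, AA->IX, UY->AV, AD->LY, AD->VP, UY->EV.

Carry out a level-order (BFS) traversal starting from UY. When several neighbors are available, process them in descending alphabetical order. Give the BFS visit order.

Visit UY; enqueue VP, IX, EV, AV, AD → queue [VP, IX, EV, AV, AD]
Visit VP; enqueue YR → queue [IX, EV, AV, AD, YR]
Visit IX → queue [EV, AV, AD, YR]
Visit EV; enqueue AA → queue [AV, AD, YR, AA]
Visit AV; enqueue JS → queue [AD, YR, AA, JS]
Visit AD; enqueue YY, LY, AR → queue [YR, AA, JS, YY, LY, AR]
Visit YR → queue [AA, JS, YY, LY, AR]
Visit AA → queue [JS, YY, LY, AR]
Visit JS; enqueue BF → queue [YY, LY, AR, BF]
Visit YY → queue [LY, AR, BF]
Visit LY; enqueue UV → queue [AR, BF, UV]
Visit AR → queue [BF, UV]
Visit BF → queue [UV]
Visit UV → queue []

UY VP IX EV AV AD YR AA JS YY LY AR BF UV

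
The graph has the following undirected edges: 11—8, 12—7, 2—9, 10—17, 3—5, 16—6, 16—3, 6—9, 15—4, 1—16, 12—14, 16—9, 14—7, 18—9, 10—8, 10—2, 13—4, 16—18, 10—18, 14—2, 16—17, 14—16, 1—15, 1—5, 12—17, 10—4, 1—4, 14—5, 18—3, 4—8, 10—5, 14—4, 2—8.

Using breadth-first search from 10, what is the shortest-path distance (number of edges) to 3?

2

Level 0: 10
Level 1: 2, 4, 5, 8, 17, 18
Level 2: 1, 3, 9, 11, 12, 13, 14, 15, 16
Level 3: 6, 7
3 first appears at level 2.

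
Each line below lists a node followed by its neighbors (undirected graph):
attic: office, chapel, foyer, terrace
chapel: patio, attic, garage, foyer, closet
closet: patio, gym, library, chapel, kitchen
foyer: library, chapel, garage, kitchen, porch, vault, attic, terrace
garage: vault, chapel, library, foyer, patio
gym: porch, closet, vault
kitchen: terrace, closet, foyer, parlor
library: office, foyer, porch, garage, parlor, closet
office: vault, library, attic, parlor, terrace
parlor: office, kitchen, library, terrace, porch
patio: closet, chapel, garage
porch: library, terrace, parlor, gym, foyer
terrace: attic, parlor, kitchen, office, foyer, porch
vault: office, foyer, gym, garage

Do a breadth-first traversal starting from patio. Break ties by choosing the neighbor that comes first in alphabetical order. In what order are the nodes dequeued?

patio, chapel, closet, garage, attic, foyer, gym, kitchen, library, vault, office, terrace, porch, parlor

Visit patio; enqueue chapel, closet, garage → queue [chapel, closet, garage]
Visit chapel; enqueue attic, foyer → queue [closet, garage, attic, foyer]
Visit closet; enqueue gym, kitchen, library → queue [garage, attic, foyer, gym, kitchen, library]
Visit garage; enqueue vault → queue [attic, foyer, gym, kitchen, library, vault]
Visit attic; enqueue office, terrace → queue [foyer, gym, kitchen, library, vault, office, terrace]
Visit foyer; enqueue porch → queue [gym, kitchen, library, vault, office, terrace, porch]
Visit gym → queue [kitchen, library, vault, office, terrace, porch]
Visit kitchen; enqueue parlor → queue [library, vault, office, terrace, porch, parlor]
Visit library → queue [vault, office, terrace, porch, parlor]
Visit vault → queue [office, terrace, porch, parlor]
Visit office → queue [terrace, porch, parlor]
Visit terrace → queue [porch, parlor]
Visit porch → queue [parlor]
Visit parlor → queue []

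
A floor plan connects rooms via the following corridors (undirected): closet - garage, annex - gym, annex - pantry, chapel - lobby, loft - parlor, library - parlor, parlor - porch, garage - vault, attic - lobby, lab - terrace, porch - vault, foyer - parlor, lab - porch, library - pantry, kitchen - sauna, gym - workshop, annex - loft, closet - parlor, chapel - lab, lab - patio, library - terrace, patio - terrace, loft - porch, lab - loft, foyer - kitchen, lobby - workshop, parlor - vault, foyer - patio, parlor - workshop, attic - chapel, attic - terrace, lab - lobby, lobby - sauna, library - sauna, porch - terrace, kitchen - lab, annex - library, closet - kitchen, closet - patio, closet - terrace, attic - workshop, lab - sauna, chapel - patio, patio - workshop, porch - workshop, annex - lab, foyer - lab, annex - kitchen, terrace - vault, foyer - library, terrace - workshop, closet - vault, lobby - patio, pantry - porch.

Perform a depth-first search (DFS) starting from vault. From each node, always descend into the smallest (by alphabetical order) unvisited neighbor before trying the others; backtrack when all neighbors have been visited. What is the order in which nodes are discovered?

vault, closet, garage, kitchen, annex, gym, workshop, attic, chapel, lab, foyer, library, pantry, porch, loft, parlor, terrace, patio, lobby, sauna

Visit vault
vault → closet
closet → garage
closet → kitchen
kitchen → annex
annex → gym
gym → workshop
workshop → attic
attic → chapel
chapel → lab
lab → foyer
foyer → library
library → pantry
pantry → porch
porch → loft
loft → parlor
porch → terrace
terrace → patio
patio → lobby
lobby → sauna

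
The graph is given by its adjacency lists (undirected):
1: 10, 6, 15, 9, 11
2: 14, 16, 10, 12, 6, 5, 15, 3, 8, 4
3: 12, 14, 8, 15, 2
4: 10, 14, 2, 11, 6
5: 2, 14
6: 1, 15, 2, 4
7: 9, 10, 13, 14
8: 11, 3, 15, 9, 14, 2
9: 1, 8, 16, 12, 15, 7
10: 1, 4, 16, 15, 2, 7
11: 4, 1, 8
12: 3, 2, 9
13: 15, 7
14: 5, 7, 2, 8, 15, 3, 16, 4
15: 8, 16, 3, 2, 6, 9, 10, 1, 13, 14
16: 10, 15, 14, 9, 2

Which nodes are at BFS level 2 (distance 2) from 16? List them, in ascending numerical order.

1, 3, 4, 5, 6, 7, 8, 12, 13

Level 0: 16
Level 1: 2, 9, 10, 14, 15
Level 2: 1, 3, 4, 5, 6, 7, 8, 12, 13
Level 3: 11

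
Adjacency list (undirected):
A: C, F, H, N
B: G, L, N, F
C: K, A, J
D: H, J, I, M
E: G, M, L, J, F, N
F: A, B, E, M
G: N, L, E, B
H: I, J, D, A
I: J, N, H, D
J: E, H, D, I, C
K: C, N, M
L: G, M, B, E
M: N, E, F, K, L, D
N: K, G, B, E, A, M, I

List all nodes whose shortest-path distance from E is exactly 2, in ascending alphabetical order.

A, B, C, D, H, I, K

Level 0: E
Level 1: F, G, J, L, M, N
Level 2: A, B, C, D, H, I, K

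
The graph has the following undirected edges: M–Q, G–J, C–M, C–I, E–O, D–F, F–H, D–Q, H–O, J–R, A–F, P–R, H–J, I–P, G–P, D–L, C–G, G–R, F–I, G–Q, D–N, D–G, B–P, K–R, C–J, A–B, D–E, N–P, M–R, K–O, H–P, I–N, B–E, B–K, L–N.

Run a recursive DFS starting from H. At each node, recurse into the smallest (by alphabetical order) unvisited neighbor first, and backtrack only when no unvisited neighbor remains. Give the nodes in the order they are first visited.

Visit H
H → F
F → A
A → B
B → E
E → D
D → G
G → C
C → I
I → N
N → L
N → P
P → R
R → J
R → K
K → O
R → M
M → Q

H -> F -> A -> B -> E -> D -> G -> C -> I -> N -> L -> P -> R -> J -> K -> O -> M -> Q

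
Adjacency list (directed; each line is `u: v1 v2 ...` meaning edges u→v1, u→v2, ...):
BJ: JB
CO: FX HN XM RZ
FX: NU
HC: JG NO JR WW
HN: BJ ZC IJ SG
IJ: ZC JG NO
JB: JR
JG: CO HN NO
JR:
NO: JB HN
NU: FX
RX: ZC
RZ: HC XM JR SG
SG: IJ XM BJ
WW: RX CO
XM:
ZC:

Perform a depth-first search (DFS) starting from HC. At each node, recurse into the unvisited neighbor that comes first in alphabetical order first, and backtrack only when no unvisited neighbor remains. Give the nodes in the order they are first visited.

HC → JG → CO → FX → NU → HN → BJ → JB → JR → IJ → NO → ZC → SG → XM → RZ → WW → RX

Visit HC
HC → JG
JG → CO
CO → FX
FX → NU
CO → HN
HN → BJ
BJ → JB
JB → JR
HN → IJ
IJ → NO
IJ → ZC
HN → SG
SG → XM
CO → RZ
HC → WW
WW → RX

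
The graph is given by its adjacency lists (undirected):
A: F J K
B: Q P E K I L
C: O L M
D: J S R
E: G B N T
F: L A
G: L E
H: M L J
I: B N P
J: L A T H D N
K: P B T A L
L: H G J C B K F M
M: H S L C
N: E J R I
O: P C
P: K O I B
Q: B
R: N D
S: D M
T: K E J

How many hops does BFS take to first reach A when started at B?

2

Level 0: B
Level 1: E, I, K, L, P, Q
Level 2: A, C, F, G, H, J, M, N, O, T
Level 3: D, R, S
A first appears at level 2.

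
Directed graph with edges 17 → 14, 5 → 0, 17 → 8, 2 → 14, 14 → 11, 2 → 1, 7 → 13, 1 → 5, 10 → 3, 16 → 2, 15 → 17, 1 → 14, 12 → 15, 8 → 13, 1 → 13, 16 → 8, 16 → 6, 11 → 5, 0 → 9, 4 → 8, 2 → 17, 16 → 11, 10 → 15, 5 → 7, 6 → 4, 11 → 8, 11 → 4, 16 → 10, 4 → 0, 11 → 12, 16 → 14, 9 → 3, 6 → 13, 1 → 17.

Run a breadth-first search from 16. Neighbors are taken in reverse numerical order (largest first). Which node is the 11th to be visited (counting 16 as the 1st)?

Visit 16; enqueue 14, 11, 10, 8, 6, 2 → queue [14, 11, 10, 8, 6, 2]
Visit 14 → queue [11, 10, 8, 6, 2]
Visit 11; enqueue 12, 5, 4 → queue [10, 8, 6, 2, 12, 5, 4]
Visit 10; enqueue 15, 3 → queue [8, 6, 2, 12, 5, 4, 15, 3]
Visit 8; enqueue 13 → queue [6, 2, 12, 5, 4, 15, 3, 13]
Visit 6 → queue [2, 12, 5, 4, 15, 3, 13]
Visit 2; enqueue 17, 1 → queue [12, 5, 4, 15, 3, 13, 17, 1]
Visit 12 → queue [5, 4, 15, 3, 13, 17, 1]
Visit 5; enqueue 7, 0 → queue [4, 15, 3, 13, 17, 1, 7, 0]
Visit 4 → queue [15, 3, 13, 17, 1, 7, 0]
Visit 15 → queue [3, 13, 17, 1, 7, 0]
Visit 3 → queue [13, 17, 1, 7, 0]
Visit 13 → queue [17, 1, 7, 0]
Visit 17 → queue [1, 7, 0]
Visit 1 → queue [7, 0]
Visit 7 → queue [0]
Visit 0; enqueue 9 → queue [9]
Visit 9 → queue []

Visit order: 16, 14, 11, 10, 8, 6, 2, 12, 5, 4, 15, 3, 13, 17, 1, 7, 0, 9

15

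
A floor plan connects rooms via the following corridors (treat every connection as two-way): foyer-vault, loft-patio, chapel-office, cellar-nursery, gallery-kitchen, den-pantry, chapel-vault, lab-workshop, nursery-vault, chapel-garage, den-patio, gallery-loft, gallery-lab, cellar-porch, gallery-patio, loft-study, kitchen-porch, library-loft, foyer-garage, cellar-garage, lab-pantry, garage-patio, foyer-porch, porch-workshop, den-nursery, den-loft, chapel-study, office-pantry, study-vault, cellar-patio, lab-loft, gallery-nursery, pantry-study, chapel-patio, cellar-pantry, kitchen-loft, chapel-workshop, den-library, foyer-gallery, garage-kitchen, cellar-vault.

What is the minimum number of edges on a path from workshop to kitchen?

2

Level 0: workshop
Level 1: chapel, lab, porch
Level 2: cellar, foyer, gallery, garage, kitchen, loft, office, pantry, patio, study, vault
Level 3: den, library, nursery
kitchen first appears at level 2.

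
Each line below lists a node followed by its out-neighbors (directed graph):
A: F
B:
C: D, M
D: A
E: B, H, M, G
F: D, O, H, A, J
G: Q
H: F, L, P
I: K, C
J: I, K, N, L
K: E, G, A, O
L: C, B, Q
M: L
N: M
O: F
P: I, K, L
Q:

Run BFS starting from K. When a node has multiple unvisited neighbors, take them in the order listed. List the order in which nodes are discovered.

K -> E -> G -> A -> O -> B -> H -> M -> Q -> F -> L -> P -> D -> J -> C -> I -> N

Visit K; enqueue E, G, A, O → queue [E, G, A, O]
Visit E; enqueue B, H, M → queue [G, A, O, B, H, M]
Visit G; enqueue Q → queue [A, O, B, H, M, Q]
Visit A; enqueue F → queue [O, B, H, M, Q, F]
Visit O → queue [B, H, M, Q, F]
Visit B → queue [H, M, Q, F]
Visit H; enqueue L, P → queue [M, Q, F, L, P]
Visit M → queue [Q, F, L, P]
Visit Q → queue [F, L, P]
Visit F; enqueue D, J → queue [L, P, D, J]
Visit L; enqueue C → queue [P, D, J, C]
Visit P; enqueue I → queue [D, J, C, I]
Visit D → queue [J, C, I]
Visit J; enqueue N → queue [C, I, N]
Visit C → queue [I, N]
Visit I → queue [N]
Visit N → queue []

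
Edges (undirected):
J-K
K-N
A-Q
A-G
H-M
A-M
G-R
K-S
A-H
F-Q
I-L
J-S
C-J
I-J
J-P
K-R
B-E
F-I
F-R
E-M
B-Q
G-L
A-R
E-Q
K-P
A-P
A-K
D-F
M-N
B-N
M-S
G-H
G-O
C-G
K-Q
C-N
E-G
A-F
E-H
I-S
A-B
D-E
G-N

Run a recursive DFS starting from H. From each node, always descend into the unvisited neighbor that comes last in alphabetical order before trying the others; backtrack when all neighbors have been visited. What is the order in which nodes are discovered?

Visit H
H → M
M → S
S → K
K → R
R → G
G → O
G → N
N → C
C → J
J → P
P → A
A → Q
Q → F
F → I
I → L
F → D
D → E
E → B

H, M, S, K, R, G, O, N, C, J, P, A, Q, F, I, L, D, E, B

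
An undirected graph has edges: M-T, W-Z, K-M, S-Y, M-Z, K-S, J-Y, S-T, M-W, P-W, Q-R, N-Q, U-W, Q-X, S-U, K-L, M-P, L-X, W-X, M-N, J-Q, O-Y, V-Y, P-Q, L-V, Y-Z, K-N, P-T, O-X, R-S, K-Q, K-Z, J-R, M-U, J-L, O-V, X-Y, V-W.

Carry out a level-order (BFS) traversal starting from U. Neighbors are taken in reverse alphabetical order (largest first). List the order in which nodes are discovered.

Visit U; enqueue W, S, M → queue [W, S, M]
Visit W; enqueue Z, X, V, P → queue [S, M, Z, X, V, P]
Visit S; enqueue Y, T, R, K → queue [M, Z, X, V, P, Y, T, R, K]
Visit M; enqueue N → queue [Z, X, V, P, Y, T, R, K, N]
Visit Z → queue [X, V, P, Y, T, R, K, N]
Visit X; enqueue Q, O, L → queue [V, P, Y, T, R, K, N, Q, O, L]
Visit V → queue [P, Y, T, R, K, N, Q, O, L]
Visit P → queue [Y, T, R, K, N, Q, O, L]
Visit Y; enqueue J → queue [T, R, K, N, Q, O, L, J]
Visit T → queue [R, K, N, Q, O, L, J]
Visit R → queue [K, N, Q, O, L, J]
Visit K → queue [N, Q, O, L, J]
Visit N → queue [Q, O, L, J]
Visit Q → queue [O, L, J]
Visit O → queue [L, J]
Visit L → queue [J]
Visit J → queue []

U → W → S → M → Z → X → V → P → Y → T → R → K → N → Q → O → L → J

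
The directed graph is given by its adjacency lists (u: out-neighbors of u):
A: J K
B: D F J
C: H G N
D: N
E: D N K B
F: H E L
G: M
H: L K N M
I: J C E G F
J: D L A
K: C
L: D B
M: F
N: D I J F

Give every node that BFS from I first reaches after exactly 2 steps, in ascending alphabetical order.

A, B, D, H, K, L, M, N

Level 0: I
Level 1: C, E, F, G, J
Level 2: A, B, D, H, K, L, M, N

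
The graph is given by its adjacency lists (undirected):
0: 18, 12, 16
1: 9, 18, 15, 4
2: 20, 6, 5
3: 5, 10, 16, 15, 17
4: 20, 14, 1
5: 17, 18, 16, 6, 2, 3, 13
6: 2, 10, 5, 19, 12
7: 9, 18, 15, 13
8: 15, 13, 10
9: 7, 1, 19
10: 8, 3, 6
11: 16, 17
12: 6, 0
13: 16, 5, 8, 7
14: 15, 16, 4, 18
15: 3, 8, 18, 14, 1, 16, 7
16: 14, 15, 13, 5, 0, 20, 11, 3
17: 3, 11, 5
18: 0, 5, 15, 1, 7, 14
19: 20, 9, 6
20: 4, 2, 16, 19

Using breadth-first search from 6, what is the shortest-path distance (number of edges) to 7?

Level 0: 6
Level 1: 2, 5, 10, 12, 19
Level 2: 0, 3, 8, 9, 13, 16, 17, 18, 20
Level 3: 1, 4, 7, 11, 14, 15
7 first appears at level 3.

3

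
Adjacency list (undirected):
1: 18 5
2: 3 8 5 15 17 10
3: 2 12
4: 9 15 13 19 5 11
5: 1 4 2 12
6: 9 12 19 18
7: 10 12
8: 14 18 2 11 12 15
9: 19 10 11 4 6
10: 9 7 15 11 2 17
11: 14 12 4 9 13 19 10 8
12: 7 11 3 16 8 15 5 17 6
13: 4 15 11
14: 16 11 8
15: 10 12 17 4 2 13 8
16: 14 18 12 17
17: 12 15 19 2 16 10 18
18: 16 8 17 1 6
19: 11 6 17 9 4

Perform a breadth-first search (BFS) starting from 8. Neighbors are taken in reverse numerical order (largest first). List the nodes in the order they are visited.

8, 18, 15, 14, 12, 11, 2, 17, 16, 6, 1, 13, 10, 4, 7, 5, 3, 19, 9

Visit 8; enqueue 18, 15, 14, 12, 11, 2 → queue [18, 15, 14, 12, 11, 2]
Visit 18; enqueue 17, 16, 6, 1 → queue [15, 14, 12, 11, 2, 17, 16, 6, 1]
Visit 15; enqueue 13, 10, 4 → queue [14, 12, 11, 2, 17, 16, 6, 1, 13, 10, 4]
Visit 14 → queue [12, 11, 2, 17, 16, 6, 1, 13, 10, 4]
Visit 12; enqueue 7, 5, 3 → queue [11, 2, 17, 16, 6, 1, 13, 10, 4, 7, 5, 3]
Visit 11; enqueue 19, 9 → queue [2, 17, 16, 6, 1, 13, 10, 4, 7, 5, 3, 19, 9]
Visit 2 → queue [17, 16, 6, 1, 13, 10, 4, 7, 5, 3, 19, 9]
Visit 17 → queue [16, 6, 1, 13, 10, 4, 7, 5, 3, 19, 9]
Visit 16 → queue [6, 1, 13, 10, 4, 7, 5, 3, 19, 9]
Visit 6 → queue [1, 13, 10, 4, 7, 5, 3, 19, 9]
Visit 1 → queue [13, 10, 4, 7, 5, 3, 19, 9]
Visit 13 → queue [10, 4, 7, 5, 3, 19, 9]
Visit 10 → queue [4, 7, 5, 3, 19, 9]
Visit 4 → queue [7, 5, 3, 19, 9]
Visit 7 → queue [5, 3, 19, 9]
Visit 5 → queue [3, 19, 9]
Visit 3 → queue [19, 9]
Visit 19 → queue [9]
Visit 9 → queue []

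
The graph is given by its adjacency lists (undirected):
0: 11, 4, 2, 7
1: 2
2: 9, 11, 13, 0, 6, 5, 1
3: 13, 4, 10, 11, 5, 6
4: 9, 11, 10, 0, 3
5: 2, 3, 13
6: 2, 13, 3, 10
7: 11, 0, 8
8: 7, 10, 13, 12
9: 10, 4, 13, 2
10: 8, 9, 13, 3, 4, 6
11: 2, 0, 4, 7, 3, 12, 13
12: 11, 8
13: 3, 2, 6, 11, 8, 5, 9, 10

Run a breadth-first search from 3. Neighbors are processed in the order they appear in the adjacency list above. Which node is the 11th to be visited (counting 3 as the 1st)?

0

Visit 3; enqueue 13, 4, 10, 11, 5, 6 → queue [13, 4, 10, 11, 5, 6]
Visit 13; enqueue 2, 8, 9 → queue [4, 10, 11, 5, 6, 2, 8, 9]
Visit 4; enqueue 0 → queue [10, 11, 5, 6, 2, 8, 9, 0]
Visit 10 → queue [11, 5, 6, 2, 8, 9, 0]
Visit 11; enqueue 7, 12 → queue [5, 6, 2, 8, 9, 0, 7, 12]
Visit 5 → queue [6, 2, 8, 9, 0, 7, 12]
Visit 6 → queue [2, 8, 9, 0, 7, 12]
Visit 2; enqueue 1 → queue [8, 9, 0, 7, 12, 1]
Visit 8 → queue [9, 0, 7, 12, 1]
Visit 9 → queue [0, 7, 12, 1]
Visit 0 → queue [7, 12, 1]
Visit 7 → queue [12, 1]
Visit 12 → queue [1]
Visit 1 → queue []

Visit order: 3, 13, 4, 10, 11, 5, 6, 2, 8, 9, 0, 7, 12, 1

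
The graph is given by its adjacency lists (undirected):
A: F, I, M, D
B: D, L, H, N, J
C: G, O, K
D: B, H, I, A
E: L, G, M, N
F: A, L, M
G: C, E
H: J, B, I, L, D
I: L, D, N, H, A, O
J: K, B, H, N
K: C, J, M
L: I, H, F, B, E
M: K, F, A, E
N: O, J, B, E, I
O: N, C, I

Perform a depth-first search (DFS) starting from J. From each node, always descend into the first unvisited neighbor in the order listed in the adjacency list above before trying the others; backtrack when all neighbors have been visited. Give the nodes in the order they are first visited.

J → K → C → G → E → L → I → D → B → H → N → O → A → F → M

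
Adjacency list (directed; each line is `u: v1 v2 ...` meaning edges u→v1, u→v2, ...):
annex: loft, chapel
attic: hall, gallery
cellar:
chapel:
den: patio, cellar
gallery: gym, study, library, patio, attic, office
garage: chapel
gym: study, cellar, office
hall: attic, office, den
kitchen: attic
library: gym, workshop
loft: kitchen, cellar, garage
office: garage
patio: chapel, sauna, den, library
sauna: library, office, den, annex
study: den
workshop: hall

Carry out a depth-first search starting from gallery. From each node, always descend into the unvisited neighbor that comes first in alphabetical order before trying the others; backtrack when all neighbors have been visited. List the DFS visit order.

gallery -> attic -> hall -> den -> cellar -> patio -> chapel -> library -> gym -> office -> garage -> study -> workshop -> sauna -> annex -> loft -> kitchen

Visit gallery
gallery → attic
attic → hall
hall → den
den → cellar
den → patio
patio → chapel
patio → library
library → gym
gym → office
office → garage
gym → study
library → workshop
patio → sauna
sauna → annex
annex → loft
loft → kitchen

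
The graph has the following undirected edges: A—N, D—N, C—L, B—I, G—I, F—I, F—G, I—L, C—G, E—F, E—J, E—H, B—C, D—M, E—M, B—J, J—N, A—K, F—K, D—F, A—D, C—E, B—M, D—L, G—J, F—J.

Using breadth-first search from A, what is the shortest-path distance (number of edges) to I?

3

Level 0: A
Level 1: D, K, N
Level 2: F, J, L, M
Level 3: B, C, E, G, I
Level 4: H
I first appears at level 3.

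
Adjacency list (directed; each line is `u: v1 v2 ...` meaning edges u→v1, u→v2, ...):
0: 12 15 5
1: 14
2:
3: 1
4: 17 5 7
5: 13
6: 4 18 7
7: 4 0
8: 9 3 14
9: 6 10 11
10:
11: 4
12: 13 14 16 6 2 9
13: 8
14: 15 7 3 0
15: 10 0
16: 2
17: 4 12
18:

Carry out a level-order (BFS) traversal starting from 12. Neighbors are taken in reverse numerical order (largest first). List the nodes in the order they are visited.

Visit 12; enqueue 16, 14, 13, 9, 6, 2 → queue [16, 14, 13, 9, 6, 2]
Visit 16 → queue [14, 13, 9, 6, 2]
Visit 14; enqueue 15, 7, 3, 0 → queue [13, 9, 6, 2, 15, 7, 3, 0]
Visit 13; enqueue 8 → queue [9, 6, 2, 15, 7, 3, 0, 8]
Visit 9; enqueue 11, 10 → queue [6, 2, 15, 7, 3, 0, 8, 11, 10]
Visit 6; enqueue 18, 4 → queue [2, 15, 7, 3, 0, 8, 11, 10, 18, 4]
Visit 2 → queue [15, 7, 3, 0, 8, 11, 10, 18, 4]
Visit 15 → queue [7, 3, 0, 8, 11, 10, 18, 4]
Visit 7 → queue [3, 0, 8, 11, 10, 18, 4]
Visit 3; enqueue 1 → queue [0, 8, 11, 10, 18, 4, 1]
Visit 0; enqueue 5 → queue [8, 11, 10, 18, 4, 1, 5]
Visit 8 → queue [11, 10, 18, 4, 1, 5]
Visit 11 → queue [10, 18, 4, 1, 5]
Visit 10 → queue [18, 4, 1, 5]
Visit 18 → queue [4, 1, 5]
Visit 4; enqueue 17 → queue [1, 5, 17]
Visit 1 → queue [5, 17]
Visit 5 → queue [17]
Visit 17 → queue []

12, 16, 14, 13, 9, 6, 2, 15, 7, 3, 0, 8, 11, 10, 18, 4, 1, 5, 17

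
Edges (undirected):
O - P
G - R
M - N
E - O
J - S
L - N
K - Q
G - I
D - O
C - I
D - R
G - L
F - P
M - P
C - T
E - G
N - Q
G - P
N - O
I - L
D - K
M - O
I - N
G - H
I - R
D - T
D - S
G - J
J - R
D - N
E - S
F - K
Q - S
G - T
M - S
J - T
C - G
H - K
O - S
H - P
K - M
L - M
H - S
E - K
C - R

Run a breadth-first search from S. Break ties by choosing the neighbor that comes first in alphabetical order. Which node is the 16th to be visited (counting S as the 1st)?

F

Visit S; enqueue D, E, H, J, M, O, Q → queue [D, E, H, J, M, O, Q]
Visit D; enqueue K, N, R, T → queue [E, H, J, M, O, Q, K, N, R, T]
Visit E; enqueue G → queue [H, J, M, O, Q, K, N, R, T, G]
Visit H; enqueue P → queue [J, M, O, Q, K, N, R, T, G, P]
Visit J → queue [M, O, Q, K, N, R, T, G, P]
Visit M; enqueue L → queue [O, Q, K, N, R, T, G, P, L]
Visit O → queue [Q, K, N, R, T, G, P, L]
Visit Q → queue [K, N, R, T, G, P, L]
Visit K; enqueue F → queue [N, R, T, G, P, L, F]
Visit N; enqueue I → queue [R, T, G, P, L, F, I]
Visit R; enqueue C → queue [T, G, P, L, F, I, C]
Visit T → queue [G, P, L, F, I, C]
Visit G → queue [P, L, F, I, C]
Visit P → queue [L, F, I, C]
Visit L → queue [F, I, C]
Visit F → queue [I, C]
Visit I → queue [C]
Visit C → queue []

Visit order: S, D, E, H, J, M, O, Q, K, N, R, T, G, P, L, F, I, C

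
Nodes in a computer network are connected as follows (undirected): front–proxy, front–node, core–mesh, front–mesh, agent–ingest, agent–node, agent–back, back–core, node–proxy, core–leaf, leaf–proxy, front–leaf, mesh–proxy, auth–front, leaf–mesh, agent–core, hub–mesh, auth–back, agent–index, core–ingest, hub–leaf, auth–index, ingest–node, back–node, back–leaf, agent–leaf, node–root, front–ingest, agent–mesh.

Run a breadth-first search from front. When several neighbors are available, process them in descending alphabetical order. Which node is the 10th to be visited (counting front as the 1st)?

agent

Visit front; enqueue proxy, node, mesh, leaf, ingest, auth → queue [proxy, node, mesh, leaf, ingest, auth]
Visit proxy → queue [node, mesh, leaf, ingest, auth]
Visit node; enqueue root, back, agent → queue [mesh, leaf, ingest, auth, root, back, agent]
Visit mesh; enqueue hub, core → queue [leaf, ingest, auth, root, back, agent, hub, core]
Visit leaf → queue [ingest, auth, root, back, agent, hub, core]
Visit ingest → queue [auth, root, back, agent, hub, core]
Visit auth; enqueue index → queue [root, back, agent, hub, core, index]
Visit root → queue [back, agent, hub, core, index]
Visit back → queue [agent, hub, core, index]
Visit agent → queue [hub, core, index]
Visit hub → queue [core, index]
Visit core → queue [index]
Visit index → queue []

Visit order: front, proxy, node, mesh, leaf, ingest, auth, root, back, agent, hub, core, index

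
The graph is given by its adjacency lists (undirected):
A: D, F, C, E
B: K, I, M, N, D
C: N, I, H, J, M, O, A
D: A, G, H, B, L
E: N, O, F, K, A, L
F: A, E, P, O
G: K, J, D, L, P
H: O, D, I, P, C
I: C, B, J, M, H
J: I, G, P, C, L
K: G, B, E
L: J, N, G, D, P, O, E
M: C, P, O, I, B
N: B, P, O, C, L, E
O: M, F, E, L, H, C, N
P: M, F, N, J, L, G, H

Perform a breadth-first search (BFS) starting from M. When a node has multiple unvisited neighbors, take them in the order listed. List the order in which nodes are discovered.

M, C, P, O, I, B, N, H, J, A, F, L, G, E, K, D

Visit M; enqueue C, P, O, I, B → queue [C, P, O, I, B]
Visit C; enqueue N, H, J, A → queue [P, O, I, B, N, H, J, A]
Visit P; enqueue F, L, G → queue [O, I, B, N, H, J, A, F, L, G]
Visit O; enqueue E → queue [I, B, N, H, J, A, F, L, G, E]
Visit I → queue [B, N, H, J, A, F, L, G, E]
Visit B; enqueue K, D → queue [N, H, J, A, F, L, G, E, K, D]
Visit N → queue [H, J, A, F, L, G, E, K, D]
Visit H → queue [J, A, F, L, G, E, K, D]
Visit J → queue [A, F, L, G, E, K, D]
Visit A → queue [F, L, G, E, K, D]
Visit F → queue [L, G, E, K, D]
Visit L → queue [G, E, K, D]
Visit G → queue [E, K, D]
Visit E → queue [K, D]
Visit K → queue [D]
Visit D → queue []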